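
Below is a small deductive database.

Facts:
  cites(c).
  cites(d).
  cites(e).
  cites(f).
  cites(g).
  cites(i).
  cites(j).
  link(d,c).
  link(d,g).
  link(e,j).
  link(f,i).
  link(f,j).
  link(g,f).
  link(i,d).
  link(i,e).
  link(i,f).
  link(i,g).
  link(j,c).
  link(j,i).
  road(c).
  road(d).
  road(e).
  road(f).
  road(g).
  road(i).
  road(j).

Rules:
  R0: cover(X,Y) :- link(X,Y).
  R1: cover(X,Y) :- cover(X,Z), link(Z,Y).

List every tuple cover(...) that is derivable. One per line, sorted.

cover(d,c)
cover(d,d)
cover(d,e)
cover(d,f)
cover(d,g)
cover(d,i)
cover(d,j)
cover(e,c)
cover(e,d)
cover(e,e)
cover(e,f)
cover(e,g)
cover(e,i)
cover(e,j)
cover(f,c)
cover(f,d)
cover(f,e)
cover(f,f)
cover(f,g)
cover(f,i)
cover(f,j)
cover(g,c)
cover(g,d)
cover(g,e)
cover(g,f)
cover(g,g)
cover(g,i)
cover(g,j)
cover(i,c)
cover(i,d)
cover(i,e)
cover(i,f)
cover(i,g)
cover(i,i)
cover(i,j)
cover(j,c)
cover(j,d)
cover(j,e)
cover(j,f)
cover(j,g)
cover(j,i)
cover(j,j)

round 1: derive cover(d,c) via R0 from link(d,c)
round 1: derive cover(d,g) via R0 from link(d,g)
round 1: derive cover(e,j) via R0 from link(e,j)
round 1: derive cover(f,i) via R0 from link(f,i)
round 1: derive cover(f,j) via R0 from link(f,j)
round 1: derive cover(g,f) via R0 from link(g,f)
round 1: derive cover(i,d) via R0 from link(i,d)
round 1: derive cover(i,e) via R0 from link(i,e)
round 1: derive cover(i,f) via R0 from link(i,f)
round 1: derive cover(i,g) via R0 from link(i,g)
round 1: derive cover(j,c) via R0 from link(j,c)
round 1: derive cover(j,i) via R0 from link(j,i)
round 2: derive cover(d,f) via R1 from cover(d,g), link(g,f)
round 2: derive cover(e,c) via R1 from cover(e,j), link(j,c)
round 2: derive cover(e,i) via R1 from cover(e,j), link(j,i)
round 2: derive cover(f,c) via R1 from cover(f,j), link(j,c)
round 2: derive cover(f,d) via R1 from cover(f,i), link(i,d)
round 2: derive cover(f,e) via R1 from cover(f,i), link(i,e)
round 2: derive cover(f,f) via R1 from cover(f,i), link(i,f)
round 2: derive cover(f,g) via R1 from cover(f,i), link(i,g)
round 2: derive cover(g,i) via R1 from cover(g,f), link(f,i)
round 2: derive cover(g,j) via R1 from cover(g,f), link(f,j)
round 2: derive cover(i,c) via R1 from cover(i,d), link(d,c)
round 2: derive cover(i,i) via R1 from cover(i,f), link(f,i)
round 2: derive cover(i,j) via R1 from cover(i,e), link(e,j)
round 2: derive cover(j,d) via R1 from cover(j,i), link(i,d)
round 2: derive cover(j,e) via R1 from cover(j,i), link(i,e)
round 2: derive cover(j,f) via R1 from cover(j,i), link(i,f)
round 2: derive cover(j,g) via R1 from cover(j,i), link(i,g)
round 3: derive cover(d,i) via R1 from cover(d,f), link(f,i)
round 3: derive cover(d,j) via R1 from cover(d,f), link(f,j)
round 3: derive cover(e,d) via R1 from cover(e,i), link(i,d)
round 3: derive cover(e,e) via R1 from cover(e,i), link(i,e)
round 3: derive cover(e,f) via R1 from cover(e,i), link(i,f)
round 3: derive cover(e,g) via R1 from cover(e,i), link(i,g)
round 3: derive cover(g,c) via R1 from cover(g,j), link(j,c)
round 3: derive cover(g,d) via R1 from cover(g,i), link(i,d)
round 3: derive cover(g,e) via R1 from cover(g,i), link(i,e)
round 3: derive cover(g,g) via R1 from cover(g,i), link(i,g)
round 3: derive cover(j,j) via R1 from cover(j,e), link(e,j)
round 4: derive cover(d,d) via R1 from cover(d,i), link(i,d)
round 4: derive cover(d,e) via R1 from cover(d,i), link(i,e)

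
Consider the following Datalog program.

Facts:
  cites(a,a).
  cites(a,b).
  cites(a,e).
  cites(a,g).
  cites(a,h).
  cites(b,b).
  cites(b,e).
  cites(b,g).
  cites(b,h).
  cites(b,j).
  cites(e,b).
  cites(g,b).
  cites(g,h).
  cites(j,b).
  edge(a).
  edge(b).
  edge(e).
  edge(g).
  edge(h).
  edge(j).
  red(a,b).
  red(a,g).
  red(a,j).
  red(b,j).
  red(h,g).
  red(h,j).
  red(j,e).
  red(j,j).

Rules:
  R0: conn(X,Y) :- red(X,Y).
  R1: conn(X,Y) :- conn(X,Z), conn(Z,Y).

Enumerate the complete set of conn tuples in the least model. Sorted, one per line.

conn(a,b)
conn(a,e)
conn(a,g)
conn(a,j)
conn(b,e)
conn(b,j)
conn(h,e)
conn(h,g)
conn(h,j)
conn(j,e)
conn(j,j)

round 1: derive conn(a,b) via R0 from red(a,b)
round 1: derive conn(a,g) via R0 from red(a,g)
round 1: derive conn(a,j) via R0 from red(a,j)
round 1: derive conn(b,j) via R0 from red(b,j)
round 1: derive conn(h,g) via R0 from red(h,g)
round 1: derive conn(h,j) via R0 from red(h,j)
round 1: derive conn(j,e) via R0 from red(j,e)
round 1: derive conn(j,j) via R0 from red(j,j)
round 2: derive conn(a,e) via R1 from conn(a,j), conn(j,e)
round 2: derive conn(b,e) via R1 from conn(b,j), conn(j,e)
round 2: derive conn(h,e) via R1 from conn(h,j), conn(j,e)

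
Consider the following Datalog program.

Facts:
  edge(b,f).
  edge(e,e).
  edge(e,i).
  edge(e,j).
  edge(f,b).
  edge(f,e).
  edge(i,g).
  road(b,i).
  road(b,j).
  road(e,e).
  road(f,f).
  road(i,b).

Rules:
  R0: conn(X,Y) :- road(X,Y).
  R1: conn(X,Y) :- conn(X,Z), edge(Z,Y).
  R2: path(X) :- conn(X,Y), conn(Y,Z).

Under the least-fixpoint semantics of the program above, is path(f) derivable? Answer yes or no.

yes

round 1: derive conn(b,i) via R0 from road(b,i)
round 1: derive conn(b,j) via R0 from road(b,j)
round 1: derive conn(e,e) via R0 from road(e,e)
round 1: derive conn(f,f) via R0 from road(f,f)
round 1: derive conn(i,b) via R0 from road(i,b)
round 2: derive conn(b,g) via R1 from conn(b,i), edge(i,g)
round 2: derive conn(e,i) via R1 from conn(e,e), edge(e,i)
round 2: derive conn(e,j) via R1 from conn(e,e), edge(e,j)
round 2: derive conn(f,b) via R1 from conn(f,f), edge(f,b)
round 2: derive conn(f,e) via R1 from conn(f,f), edge(f,e)
round 2: derive conn(i,f) via R1 from conn(i,b), edge(b,f)
round 2: derive path(b) via R2 from conn(b,i), conn(i,b)
round 2: derive path(e) via R2 from conn(e,e), conn(e,e)
round 2: derive path(f) via R2 from conn(f,f), conn(f,f)
round 2: derive path(i) via R2 from conn(i,b), conn(b,i)
round 3: derive conn(e,g) via R1 from conn(e,i), edge(i,g)
round 3: derive conn(f,i) via R1 from conn(f,e), edge(e,i)
round 3: derive conn(f,j) via R1 from conn(f,e), edge(e,j)
round 3: derive conn(i,e) via R1 from conn(i,f), edge(f,e)
round 4: derive conn(f,g) via R1 from conn(f,i), edge(i,g)
round 4: derive conn(i,i) via R1 from conn(i,e), edge(e,i)
round 4: derive conn(i,j) via R1 from conn(i,e), edge(e,j)
round 5: derive conn(i,g) via R1 from conn(i,i), edge(i,g)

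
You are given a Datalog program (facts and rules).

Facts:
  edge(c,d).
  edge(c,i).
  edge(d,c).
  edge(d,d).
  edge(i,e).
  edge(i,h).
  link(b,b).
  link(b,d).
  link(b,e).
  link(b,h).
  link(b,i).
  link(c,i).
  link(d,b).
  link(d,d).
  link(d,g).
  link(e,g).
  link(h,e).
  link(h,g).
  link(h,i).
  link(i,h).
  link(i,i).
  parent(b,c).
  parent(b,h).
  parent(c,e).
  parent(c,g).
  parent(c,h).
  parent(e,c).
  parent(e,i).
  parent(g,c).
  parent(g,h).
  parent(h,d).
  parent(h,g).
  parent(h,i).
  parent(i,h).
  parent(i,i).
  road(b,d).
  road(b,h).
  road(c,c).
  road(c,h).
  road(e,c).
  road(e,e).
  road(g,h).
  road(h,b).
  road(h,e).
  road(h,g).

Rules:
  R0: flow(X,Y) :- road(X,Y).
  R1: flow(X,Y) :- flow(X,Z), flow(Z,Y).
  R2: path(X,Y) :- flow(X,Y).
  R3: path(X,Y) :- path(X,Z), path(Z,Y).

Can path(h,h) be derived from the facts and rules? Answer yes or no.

round 1: derive flow(b,d) via R0 from road(b,d)
round 1: derive flow(b,h) via R0 from road(b,h)
round 1: derive flow(c,c) via R0 from road(c,c)
round 1: derive flow(c,h) via R0 from road(c,h)
round 1: derive flow(e,c) via R0 from road(e,c)
round 1: derive flow(e,e) via R0 from road(e,e)
round 1: derive flow(g,h) via R0 from road(g,h)
round 1: derive flow(h,b) via R0 from road(h,b)
round 1: derive flow(h,e) via R0 from road(h,e)
round 1: derive flow(h,g) via R0 from road(h,g)
round 2: derive flow(b,b) via R1 from flow(b,h), flow(h,b)
round 2: derive flow(b,e) via R1 from flow(b,h), flow(h,e)
round 2: derive flow(b,g) via R1 from flow(b,h), flow(h,g)
round 2: derive flow(c,b) via R1 from flow(c,h), flow(h,b)
round 2: derive flow(c,e) via R1 from flow(c,h), flow(h,e)
round 2: derive flow(c,g) via R1 from flow(c,h), flow(h,g)
round 2: derive flow(e,h) via R1 from flow(e,c), flow(c,h)
round 2: derive flow(g,b) via R1 from flow(g,h), flow(h,b)
round 2: derive flow(g,e) via R1 from flow(g,h), flow(h,e)
round 2: derive flow(g,g) via R1 from flow(g,h), flow(h,g)
round 2: derive flow(h,c) via R1 from flow(h,e), flow(e,c)
round 2: derive flow(h,d) via R1 from flow(h,b), flow(b,d)
round 2: derive flow(h,h) via R1 from flow(h,b), flow(b,h)
round 2: derive path(b,d) via R2 from flow(b,d)
round 2: derive path(b,h) via R2 from flow(b,h)
round 2: derive path(c,c) via R2 from flow(c,c)
round 2: derive path(c,h) via R2 from flow(c,h)
round 2: derive path(e,c) via R2 from flow(e,c)
round 2: derive path(e,e) via R2 from flow(e,e)
round 2: derive path(g,h) via R2 from flow(g,h)
round 2: derive path(h,b) via R2 from flow(h,b)
round 2: derive path(h,e) via R2 from flow(h,e)
round 2: derive path(h,g) via R2 from flow(h,g)
round 3: derive flow(b,c) via R1 from flow(b,e), flow(e,c)
round 3: derive flow(c,d) via R1 from flow(c,b), flow(b,d)
round 3: derive flow(e,b) via R1 from flow(e,c), flow(c,b)
round 3: derive flow(e,d) via R1 from flow(e,h), flow(h,d)
round 3: derive flow(e,g) via R1 from flow(e,c), flow(c,g)
round 3: derive flow(g,c) via R1 from flow(g,e), flow(e,c)
round 3: derive flow(g,d) via R1 from flow(g,b), flow(b,d)
round 3: derive path(b,b) via R2 from flow(b,b)
round 3: derive path(b,e) via R2 from flow(b,e)
round 3: derive path(b,g) via R2 from flow(b,g)
round 3: derive path(c,b) via R2 from flow(c,b)
round 3: derive path(c,e) via R2 from flow(c,e)
round 3: derive path(c,g) via R2 from flow(c,g)
round 3: derive path(e,h) via R2 from flow(e,h)
round 3: derive path(g,b) via R2 from flow(g,b)
round 3: derive path(g,e) via R2 from flow(g,e)
round 3: derive path(g,g) via R2 from flow(g,g)
round 3: derive path(h,c) via R2 from flow(h,c)
round 3: derive path(h,d) via R2 from flow(h,d)
round 3: derive path(h,h) via R2 from flow(h,h)
round 4: derive path(b,c) via R2 from flow(b,c)
round 4: derive path(c,d) via R2 from flow(c,d)
round 4: derive path(e,b) via R2 from flow(e,b)
round 4: derive path(e,d) via R2 from flow(e,d)
round 4: derive path(e,g) via R2 from flow(e,g)
round 4: derive path(g,c) via R2 from flow(g,c)
round 4: derive path(g,d) via R2 from flow(g,d)

yes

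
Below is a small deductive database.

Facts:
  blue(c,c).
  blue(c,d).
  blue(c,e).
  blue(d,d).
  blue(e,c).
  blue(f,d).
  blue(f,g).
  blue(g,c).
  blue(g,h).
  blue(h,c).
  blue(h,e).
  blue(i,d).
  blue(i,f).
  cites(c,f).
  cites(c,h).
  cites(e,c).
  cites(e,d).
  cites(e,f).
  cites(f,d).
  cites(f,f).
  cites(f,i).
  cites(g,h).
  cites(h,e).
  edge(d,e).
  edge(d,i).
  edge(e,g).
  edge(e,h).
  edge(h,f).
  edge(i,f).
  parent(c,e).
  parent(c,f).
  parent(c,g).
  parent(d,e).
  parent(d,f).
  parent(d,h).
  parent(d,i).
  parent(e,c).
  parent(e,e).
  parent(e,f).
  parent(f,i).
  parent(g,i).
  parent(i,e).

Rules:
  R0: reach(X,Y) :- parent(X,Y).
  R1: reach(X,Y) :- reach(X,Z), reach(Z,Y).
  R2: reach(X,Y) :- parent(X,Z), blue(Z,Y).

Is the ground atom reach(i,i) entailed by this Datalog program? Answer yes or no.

round 1: derive reach(c,e) via R0 from parent(c,e)
round 1: derive reach(c,f) via R0 from parent(c,f)
round 1: derive reach(c,g) via R0 from parent(c,g)
round 1: derive reach(d,e) via R0 from parent(d,e)
round 1: derive reach(d,f) via R0 from parent(d,f)
round 1: derive reach(d,h) via R0 from parent(d,h)
round 1: derive reach(d,i) via R0 from parent(d,i)
round 1: derive reach(e,c) via R0 from parent(e,c)
round 1: derive reach(e,e) via R0 from parent(e,e)
round 1: derive reach(e,f) via R0 from parent(e,f)
round 1: derive reach(f,i) via R0 from parent(f,i)
round 1: derive reach(g,i) via R0 from parent(g,i)
round 1: derive reach(i,e) via R0 from parent(i,e)
round 1: derive reach(c,c) via R2 from parent(c,e), blue(e,c)
round 1: derive reach(c,d) via R2 from parent(c,f), blue(f,d)
round 1: derive reach(c,h) via R2 from parent(c,g), blue(g,h)
round 1: derive reach(d,c) via R2 from parent(d,e), blue(e,c)
round 1: derive reach(d,d) via R2 from parent(d,f), blue(f,d)
round 1: derive reach(d,g) via R2 from parent(d,f), blue(f,g)
round 1: derive reach(e,d) via R2 from parent(e,c), blue(c,d)
round 1: derive reach(e,g) via R2 from parent(e,f), blue(f,g)
round 1: derive reach(f,d) via R2 from parent(f,i), blue(i,d)
round 1: derive reach(f,f) via R2 from parent(f,i), blue(i,f)
round 1: derive reach(g,d) via R2 from parent(g,i), blue(i,d)
round 1: derive reach(g,f) via R2 from parent(g,i), blue(i,f)
round 1: derive reach(i,c) via R2 from parent(i,e), blue(e,c)
round 2: derive reach(c,i) via R1 from reach(c,d), reach(d,i)
round 2: derive reach(e,h) via R1 from reach(e,c), reach(c,h)
round 2: derive reach(e,i) via R1 from reach(e,d), reach(d,i)
round 2: derive reach(f,c) via R1 from reach(f,d), reach(d,c)
round 2: derive reach(f,e) via R1 from reach(f,d), reach(d,e)
round 2: derive reach(f,g) via R1 from reach(f,d), reach(d,g)
round 2: derive reach(f,h) via R1 from reach(f,d), reach(d,h)
round 2: derive reach(g,c) via R1 from reach(g,d), reach(d,c)
round 2: derive reach(g,e) via R1 from reach(g,d), reach(d,e)
round 2: derive reach(g,g) via R1 from reach(g,d), reach(d,g)
round 2: derive reach(g,h) via R1 from reach(g,d), reach(d,h)
round 2: derive reach(i,d) via R1 from reach(i,c), reach(c,d)
round 2: derive reach(i,f) via R1 from reach(i,c), reach(c,f)
round 2: derive reach(i,g) via R1 from reach(i,c), reach(c,g)
round 2: derive reach(i,h) via R1 from reach(i,c), reach(c,h)
round 3: derive reach(i,i) via R1 from reach(i,c), reach(c,i)

yes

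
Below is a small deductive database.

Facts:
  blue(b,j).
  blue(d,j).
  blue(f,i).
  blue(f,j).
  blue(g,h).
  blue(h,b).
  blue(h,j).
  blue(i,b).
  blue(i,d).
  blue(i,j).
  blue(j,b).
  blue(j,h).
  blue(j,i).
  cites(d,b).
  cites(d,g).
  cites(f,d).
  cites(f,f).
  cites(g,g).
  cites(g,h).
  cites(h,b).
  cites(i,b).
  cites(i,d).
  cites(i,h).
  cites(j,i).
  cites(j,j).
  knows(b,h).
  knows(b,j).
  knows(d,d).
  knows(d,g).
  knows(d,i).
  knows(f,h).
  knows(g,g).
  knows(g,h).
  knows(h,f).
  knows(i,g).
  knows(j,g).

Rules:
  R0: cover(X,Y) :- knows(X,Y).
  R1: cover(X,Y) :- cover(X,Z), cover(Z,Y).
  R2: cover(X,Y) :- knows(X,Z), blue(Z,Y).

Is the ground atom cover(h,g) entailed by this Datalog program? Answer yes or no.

round 1: derive cover(b,h) via R0 from knows(b,h)
round 1: derive cover(b,j) via R0 from knows(b,j)
round 1: derive cover(d,d) via R0 from knows(d,d)
round 1: derive cover(d,g) via R0 from knows(d,g)
round 1: derive cover(d,i) via R0 from knows(d,i)
round 1: derive cover(f,h) via R0 from knows(f,h)
round 1: derive cover(g,g) via R0 from knows(g,g)
round 1: derive cover(g,h) via R0 from knows(g,h)
round 1: derive cover(h,f) via R0 from knows(h,f)
round 1: derive cover(i,g) via R0 from knows(i,g)
round 1: derive cover(j,g) via R0 from knows(j,g)
round 1: derive cover(b,b) via R2 from knows(b,h), blue(h,b)
round 1: derive cover(b,i) via R2 from knows(b,j), blue(j,i)
round 1: derive cover(d,b) via R2 from knows(d,i), blue(i,b)
round 1: derive cover(d,h) via R2 from knows(d,g), blue(g,h)
round 1: derive cover(d,j) via R2 from knows(d,d), blue(d,j)
round 1: derive cover(f,b) via R2 from knows(f,h), blue(h,b)
round 1: derive cover(f,j) via R2 from knows(f,h), blue(h,j)
round 1: derive cover(g,b) via R2 from knows(g,h), blue(h,b)
round 1: derive cover(g,j) via R2 from knows(g,h), blue(h,j)
round 1: derive cover(h,i) via R2 from knows(h,f), blue(f,i)
round 1: derive cover(h,j) via R2 from knows(h,f), blue(f,j)
round 1: derive cover(i,h) via R2 from knows(i,g), blue(g,h)
round 1: derive cover(j,h) via R2 from knows(j,g), blue(g,h)
round 2: derive cover(b,f) via R1 from cover(b,h), cover(h,f)
round 2: derive cover(b,g) via R1 from cover(b,i), cover(i,g)
round 2: derive cover(d,f) via R1 from cover(d,h), cover(h,f)
round 2: derive cover(f,f) via R1 from cover(f,h), cover(h,f)
round 2: derive cover(f,g) via R1 from cover(f,j), cover(j,g)
round 2: derive cover(f,i) via R1 from cover(f,b), cover(b,i)
round 2: derive cover(g,f) via R1 from cover(g,h), cover(h,f)
round 2: derive cover(g,i) via R1 from cover(g,b), cover(b,i)
round 2: derive cover(h,b) via R1 from cover(h,f), cover(f,b)
round 2: derive cover(h,g) via R1 from cover(h,i), cover(i,g)
round 2: derive cover(h,h) via R1 from cover(h,f), cover(f,h)
round 2: derive cover(i,b) via R1 from cover(i,g), cover(g,b)
round 2: derive cover(i,f) via R1 from cover(i,h), cover(h,f)
round 2: derive cover(i,i) via R1 from cover(i,h), cover(h,i)
round 2: derive cover(i,j) via R1 from cover(i,g), cover(g,j)
round 2: derive cover(j,b) via R1 from cover(j,g), cover(g,b)
round 2: derive cover(j,f) via R1 from cover(j,h), cover(h,f)
round 2: derive cover(j,i) via R1 from cover(j,h), cover(h,i)
round 2: derive cover(j,j) via R1 from cover(j,g), cover(g,j)

yes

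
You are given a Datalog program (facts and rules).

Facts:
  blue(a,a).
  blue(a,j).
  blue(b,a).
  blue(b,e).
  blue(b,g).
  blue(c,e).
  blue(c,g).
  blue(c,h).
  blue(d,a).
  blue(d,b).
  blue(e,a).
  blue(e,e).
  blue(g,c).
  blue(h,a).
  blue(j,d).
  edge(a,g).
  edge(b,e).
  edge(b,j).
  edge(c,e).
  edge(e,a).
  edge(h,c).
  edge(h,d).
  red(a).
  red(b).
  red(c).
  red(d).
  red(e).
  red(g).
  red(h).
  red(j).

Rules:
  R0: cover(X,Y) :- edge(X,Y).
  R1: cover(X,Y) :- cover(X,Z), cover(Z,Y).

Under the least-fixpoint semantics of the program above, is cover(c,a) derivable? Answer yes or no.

yes

round 1: derive cover(a,g) via R0 from edge(a,g)
round 1: derive cover(b,e) via R0 from edge(b,e)
round 1: derive cover(b,j) via R0 from edge(b,j)
round 1: derive cover(c,e) via R0 from edge(c,e)
round 1: derive cover(e,a) via R0 from edge(e,a)
round 1: derive cover(h,c) via R0 from edge(h,c)
round 1: derive cover(h,d) via R0 from edge(h,d)
round 2: derive cover(b,a) via R1 from cover(b,e), cover(e,a)
round 2: derive cover(c,a) via R1 from cover(c,e), cover(e,a)
round 2: derive cover(e,g) via R1 from cover(e,a), cover(a,g)
round 2: derive cover(h,e) via R1 from cover(h,c), cover(c,e)
round 3: derive cover(b,g) via R1 from cover(b,a), cover(a,g)
round 3: derive cover(c,g) via R1 from cover(c,a), cover(a,g)
round 3: derive cover(h,a) via R1 from cover(h,c), cover(c,a)
round 3: derive cover(h,g) via R1 from cover(h,e), cover(e,g)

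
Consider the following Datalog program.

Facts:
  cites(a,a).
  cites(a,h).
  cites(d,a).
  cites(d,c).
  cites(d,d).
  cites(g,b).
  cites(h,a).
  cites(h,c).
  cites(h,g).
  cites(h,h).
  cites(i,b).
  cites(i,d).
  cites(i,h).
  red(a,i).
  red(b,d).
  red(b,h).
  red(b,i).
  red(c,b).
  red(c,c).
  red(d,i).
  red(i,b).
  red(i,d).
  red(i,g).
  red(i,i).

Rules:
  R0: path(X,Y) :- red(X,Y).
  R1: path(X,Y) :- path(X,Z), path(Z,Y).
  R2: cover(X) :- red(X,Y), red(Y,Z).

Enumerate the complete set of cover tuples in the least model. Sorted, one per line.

cover(a)
cover(b)
cover(c)
cover(d)
cover(i)

round 1: derive cover(a) via R2 from red(a,i), red(i,b)
round 1: derive cover(b) via R2 from red(b,d), red(d,i)
round 1: derive cover(c) via R2 from red(c,b), red(b,d)
round 1: derive cover(d) via R2 from red(d,i), red(i,b)
round 1: derive cover(i) via R2 from red(i,b), red(b,d)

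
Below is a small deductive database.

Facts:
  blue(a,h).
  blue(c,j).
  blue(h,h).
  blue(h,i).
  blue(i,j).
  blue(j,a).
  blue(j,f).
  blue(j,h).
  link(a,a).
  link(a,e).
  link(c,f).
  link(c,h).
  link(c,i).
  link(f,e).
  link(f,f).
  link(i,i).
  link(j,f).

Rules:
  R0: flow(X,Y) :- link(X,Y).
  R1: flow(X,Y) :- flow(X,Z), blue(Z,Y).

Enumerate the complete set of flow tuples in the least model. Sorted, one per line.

round 1: derive flow(a,a) via R0 from link(a,a)
round 1: derive flow(a,e) via R0 from link(a,e)
round 1: derive flow(c,f) via R0 from link(c,f)
round 1: derive flow(c,h) via R0 from link(c,h)
round 1: derive flow(c,i) via R0 from link(c,i)
round 1: derive flow(f,e) via R0 from link(f,e)
round 1: derive flow(f,f) via R0 from link(f,f)
round 1: derive flow(i,i) via R0 from link(i,i)
round 1: derive flow(j,f) via R0 from link(j,f)
round 2: derive flow(a,h) via R1 from flow(a,a), blue(a,h)
round 2: derive flow(c,j) via R1 from flow(c,i), blue(i,j)
round 2: derive flow(i,j) via R1 from flow(i,i), blue(i,j)
round 3: derive flow(a,i) via R1 from flow(a,h), blue(h,i)
round 3: derive flow(c,a) via R1 from flow(c,j), blue(j,a)
round 3: derive flow(i,a) via R1 from flow(i,j), blue(j,a)
round 3: derive flow(i,f) via R1 from flow(i,j), blue(j,f)
round 3: derive flow(i,h) via R1 from flow(i,j), blue(j,h)
round 4: derive flow(a,j) via R1 from flow(a,i), blue(i,j)
round 5: derive flow(a,f) via R1 from flow(a,j), blue(j,f)

flow(a,a)
flow(a,e)
flow(a,f)
flow(a,h)
flow(a,i)
flow(a,j)
flow(c,a)
flow(c,f)
flow(c,h)
flow(c,i)
flow(c,j)
flow(f,e)
flow(f,f)
flow(i,a)
flow(i,f)
flow(i,h)
flow(i,i)
flow(i,j)
flow(j,f)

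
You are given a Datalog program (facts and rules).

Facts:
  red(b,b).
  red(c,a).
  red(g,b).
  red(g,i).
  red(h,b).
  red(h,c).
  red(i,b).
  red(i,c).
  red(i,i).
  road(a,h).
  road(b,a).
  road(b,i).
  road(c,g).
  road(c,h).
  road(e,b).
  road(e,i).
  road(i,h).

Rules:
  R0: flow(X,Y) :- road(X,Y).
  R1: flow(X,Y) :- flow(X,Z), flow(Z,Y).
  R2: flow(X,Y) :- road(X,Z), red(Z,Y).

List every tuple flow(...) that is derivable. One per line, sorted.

flow(a,a)
flow(a,b)
flow(a,c)
flow(a,g)
flow(a,h)
flow(a,i)
flow(b,a)
flow(b,b)
flow(b,c)
flow(b,g)
flow(b,h)
flow(b,i)
flow(c,a)
flow(c,b)
flow(c,c)
flow(c,g)
flow(c,h)
flow(c,i)
flow(e,a)
flow(e,b)
flow(e,c)
flow(e,g)
flow(e,h)
flow(e,i)
flow(i,a)
flow(i,b)
flow(i,c)
flow(i,g)
flow(i,h)
flow(i,i)

round 1: derive flow(a,h) via R0 from road(a,h)
round 1: derive flow(b,a) via R0 from road(b,a)
round 1: derive flow(b,i) via R0 from road(b,i)
round 1: derive flow(c,g) via R0 from road(c,g)
round 1: derive flow(c,h) via R0 from road(c,h)
round 1: derive flow(e,b) via R0 from road(e,b)
round 1: derive flow(e,i) via R0 from road(e,i)
round 1: derive flow(i,h) via R0 from road(i,h)
round 1: derive flow(a,b) via R2 from road(a,h), red(h,b)
round 1: derive flow(a,c) via R2 from road(a,h), red(h,c)
round 1: derive flow(b,b) via R2 from road(b,i), red(i,b)
round 1: derive flow(b,c) via R2 from road(b,i), red(i,c)
round 1: derive flow(c,b) via R2 from road(c,g), red(g,b)
round 1: derive flow(c,c) via R2 from road(c,h), red(h,c)
round 1: derive flow(c,i) via R2 from road(c,g), red(g,i)
round 1: derive flow(e,c) via R2 from road(e,i), red(i,c)
round 1: derive flow(i,b) via R2 from road(i,h), red(h,b)
round 1: derive flow(i,c) via R2 from road(i,h), red(h,c)
round 2: derive flow(a,a) via R1 from flow(a,b), flow(b,a)
round 2: derive flow(a,g) via R1 from flow(a,c), flow(c,g)
round 2: derive flow(a,i) via R1 from flow(a,b), flow(b,i)
round 2: derive flow(b,g) via R1 from flow(b,c), flow(c,g)
round 2: derive flow(b,h) via R1 from flow(b,a), flow(a,h)
round 2: derive flow(c,a) via R1 from flow(c,b), flow(b,a)
round 2: derive flow(e,a) via R1 from flow(e,b), flow(b,a)
round 2: derive flow(e,g) via R1 from flow(e,c), flow(c,g)
round 2: derive flow(e,h) via R1 from flow(e,c), flow(c,h)
round 2: derive flow(i,a) via R1 from flow(i,b), flow(b,a)
round 2: derive flow(i,g) via R1 from flow(i,c), flow(c,g)
round 2: derive flow(i,i) via R1 from flow(i,b), flow(b,i)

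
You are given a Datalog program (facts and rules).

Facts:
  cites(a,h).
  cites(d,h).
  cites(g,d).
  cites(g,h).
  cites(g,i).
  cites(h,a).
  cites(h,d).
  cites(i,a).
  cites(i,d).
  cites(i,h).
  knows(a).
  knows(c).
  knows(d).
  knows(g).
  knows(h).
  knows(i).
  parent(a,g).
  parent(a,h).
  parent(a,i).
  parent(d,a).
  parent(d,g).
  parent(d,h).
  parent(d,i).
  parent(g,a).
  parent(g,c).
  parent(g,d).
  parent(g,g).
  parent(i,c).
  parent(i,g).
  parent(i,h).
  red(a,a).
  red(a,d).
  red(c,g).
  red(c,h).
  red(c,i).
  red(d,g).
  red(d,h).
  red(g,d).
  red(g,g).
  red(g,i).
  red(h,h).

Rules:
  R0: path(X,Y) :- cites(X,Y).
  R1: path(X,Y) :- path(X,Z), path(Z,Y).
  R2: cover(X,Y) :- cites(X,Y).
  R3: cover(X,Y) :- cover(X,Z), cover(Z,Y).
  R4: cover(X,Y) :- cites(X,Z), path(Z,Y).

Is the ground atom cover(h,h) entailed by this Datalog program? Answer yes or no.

yes

round 1: derive path(a,h) via R0 from cites(a,h)
round 1: derive path(d,h) via R0 from cites(d,h)
round 1: derive path(g,d) via R0 from cites(g,d)
round 1: derive path(g,h) via R0 from cites(g,h)
round 1: derive path(g,i) via R0 from cites(g,i)
round 1: derive path(h,a) via R0 from cites(h,a)
round 1: derive path(h,d) via R0 from cites(h,d)
round 1: derive path(i,a) via R0 from cites(i,a)
round 1: derive path(i,d) via R0 from cites(i,d)
round 1: derive path(i,h) via R0 from cites(i,h)
round 1: derive cover(a,h) via R2 from cites(a,h)
round 1: derive cover(d,h) via R2 from cites(d,h)
round 1: derive cover(g,d) via R2 from cites(g,d)
round 1: derive cover(g,h) via R2 from cites(g,h)
round 1: derive cover(g,i) via R2 from cites(g,i)
round 1: derive cover(h,a) via R2 from cites(h,a)
round 1: derive cover(h,d) via R2 from cites(h,d)
round 1: derive cover(i,a) via R2 from cites(i,a)
round 1: derive cover(i,d) via R2 from cites(i,d)
round 1: derive cover(i,h) via R2 from cites(i,h)
round 2: derive path(a,a) via R1 from path(a,h), path(h,a)
round 2: derive path(a,d) via R1 from path(a,h), path(h,d)
round 2: derive path(d,a) via R1 from path(d,h), path(h,a)
round 2: derive path(d,d) via R1 from path(d,h), path(h,d)
round 2: derive path(g,a) via R1 from path(g,h), path(h,a)
round 2: derive path(h,h) via R1 from path(h,a), path(a,h)
round 2: derive cover(a,a) via R3 from cover(a,h), cover(h,a)
round 2: derive cover(a,d) via R3 from cover(a,h), cover(h,d)
round 2: derive cover(d,a) via R3 from cover(d,h), cover(h,a)
round 2: derive cover(d,d) via R3 from cover(d,h), cover(h,d)
round 2: derive cover(g,a) via R3 from cover(g,h), cover(h,a)
round 2: derive cover(h,h) via R3 from cover(h,a), cover(a,h)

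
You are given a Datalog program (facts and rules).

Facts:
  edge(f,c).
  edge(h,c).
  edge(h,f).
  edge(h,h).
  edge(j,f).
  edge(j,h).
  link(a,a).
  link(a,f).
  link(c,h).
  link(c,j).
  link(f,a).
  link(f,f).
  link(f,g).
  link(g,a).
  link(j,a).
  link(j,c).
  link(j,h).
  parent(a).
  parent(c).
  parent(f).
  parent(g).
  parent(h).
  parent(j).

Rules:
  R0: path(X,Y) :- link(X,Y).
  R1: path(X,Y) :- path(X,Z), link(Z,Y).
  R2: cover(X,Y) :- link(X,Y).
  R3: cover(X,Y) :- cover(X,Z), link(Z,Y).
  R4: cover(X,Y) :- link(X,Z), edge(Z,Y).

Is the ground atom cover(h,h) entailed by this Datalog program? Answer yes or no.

round 1: derive cover(a,a) via R2 from link(a,a)
round 1: derive cover(a,f) via R2 from link(a,f)
round 1: derive cover(c,h) via R2 from link(c,h)
round 1: derive cover(c,j) via R2 from link(c,j)
round 1: derive cover(f,a) via R2 from link(f,a)
round 1: derive cover(f,f) via R2 from link(f,f)
round 1: derive cover(f,g) via R2 from link(f,g)
round 1: derive cover(g,a) via R2 from link(g,a)
round 1: derive cover(j,a) via R2 from link(j,a)
round 1: derive cover(j,c) via R2 from link(j,c)
round 1: derive cover(j,h) via R2 from link(j,h)
round 1: derive cover(a,c) via R4 from link(a,f), edge(f,c)
round 1: derive cover(c,c) via R4 from link(c,h), edge(h,c)
round 1: derive cover(c,f) via R4 from link(c,h), edge(h,f)
round 1: derive cover(f,c) via R4 from link(f,f), edge(f,c)
round 1: derive cover(j,f) via R4 from link(j,h), edge(h,f)
round 2: derive cover(a,g) via R3 from cover(a,f), link(f,g)
round 2: derive cover(a,h) via R3 from cover(a,c), link(c,h)
round 2: derive cover(a,j) via R3 from cover(a,c), link(c,j)
round 2: derive cover(c,a) via R3 from cover(c,f), link(f,a)
round 2: derive cover(c,g) via R3 from cover(c,f), link(f,g)
round 2: derive cover(f,h) via R3 from cover(f,c), link(c,h)
round 2: derive cover(f,j) via R3 from cover(f,c), link(c,j)
round 2: derive cover(g,f) via R3 from cover(g,a), link(a,f)
round 2: derive cover(j,g) via R3 from cover(j,f), link(f,g)
round 2: derive cover(j,j) via R3 from cover(j,c), link(c,j)
round 3: derive cover(g,g) via R3 from cover(g,f), link(f,g)

no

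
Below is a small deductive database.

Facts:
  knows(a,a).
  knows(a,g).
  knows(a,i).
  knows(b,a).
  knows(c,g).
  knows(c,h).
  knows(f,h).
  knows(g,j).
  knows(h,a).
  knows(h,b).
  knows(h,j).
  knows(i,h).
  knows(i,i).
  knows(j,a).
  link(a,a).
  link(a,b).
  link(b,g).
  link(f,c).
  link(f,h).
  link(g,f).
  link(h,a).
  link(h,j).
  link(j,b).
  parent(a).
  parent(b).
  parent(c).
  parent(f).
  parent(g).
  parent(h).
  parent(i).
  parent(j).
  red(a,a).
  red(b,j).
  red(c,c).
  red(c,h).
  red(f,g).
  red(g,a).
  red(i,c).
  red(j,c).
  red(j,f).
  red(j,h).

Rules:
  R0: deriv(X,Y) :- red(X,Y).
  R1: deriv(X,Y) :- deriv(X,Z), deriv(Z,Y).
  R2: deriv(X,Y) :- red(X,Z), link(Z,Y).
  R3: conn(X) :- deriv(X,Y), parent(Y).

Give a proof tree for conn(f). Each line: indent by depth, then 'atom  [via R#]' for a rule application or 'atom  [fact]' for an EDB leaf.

round 1: derive deriv(a,a) via R0 from red(a,a)
round 1: derive deriv(b,j) via R0 from red(b,j)
round 1: derive deriv(c,c) via R0 from red(c,c)
round 1: derive deriv(c,h) via R0 from red(c,h)
round 1: derive deriv(f,g) via R0 from red(f,g)
round 1: derive deriv(g,a) via R0 from red(g,a)
round 1: derive deriv(i,c) via R0 from red(i,c)
round 1: derive deriv(j,c) via R0 from red(j,c)
round 1: derive deriv(j,f) via R0 from red(j,f)
round 1: derive deriv(j,h) via R0 from red(j,h)
round 1: derive deriv(a,b) via R2 from red(a,a), link(a,b)
round 1: derive deriv(b,b) via R2 from red(b,j), link(j,b)
round 1: derive deriv(c,a) via R2 from red(c,h), link(h,a)
round 1: derive deriv(c,j) via R2 from red(c,h), link(h,j)
round 1: derive deriv(f,f) via R2 from red(f,g), link(g,f)
round 1: derive deriv(g,b) via R2 from red(g,a), link(a,b)
round 1: derive deriv(j,a) via R2 from red(j,h), link(h,a)
round 1: derive deriv(j,j) via R2 from red(j,h), link(h,j)
round 2: derive deriv(a,j) via R1 from deriv(a,b), deriv(b,j)
round 2: derive deriv(b,a) via R1 from deriv(b,j), deriv(j,a)
round 2: derive deriv(b,c) via R1 from deriv(b,j), deriv(j,c)
round 2: derive deriv(b,f) via R1 from deriv(b,j), deriv(j,f)
round 2: derive deriv(b,h) via R1 from deriv(b,j), deriv(j,h)
round 2: derive deriv(c,b) via R1 from deriv(c,a), deriv(a,b)
round 2: derive deriv(c,f) via R1 from deriv(c,j), deriv(j,f)
round 2: derive deriv(f,a) via R1 from deriv(f,g), deriv(g,a)
round 2: derive deriv(f,b) via R1 from deriv(f,g), deriv(g,b)
round 2: derive deriv(g,j) via R1 from deriv(g,b), deriv(b,j)
round 2: derive deriv(i,a) via R1 from deriv(i,c), deriv(c,a)
round 2: derive deriv(i,h) via R1 from deriv(i,c), deriv(c,h)
round 2: derive deriv(i,j) via R1 from deriv(i,c), deriv(c,j)
round 2: derive deriv(j,b) via R1 from deriv(j,a), deriv(a,b)
round 2: derive deriv(j,g) via R1 from deriv(j,f), deriv(f,g)
round 2: derive conn(a) via R3 from deriv(a,a), parent(a)
round 2: derive conn(b) via R3 from deriv(b,b), parent(b)
round 2: derive conn(c) via R3 from deriv(c,a), parent(a)
round 2: derive conn(f) via R3 from deriv(f,f), parent(f)
round 2: derive conn(g) via R3 from deriv(g,a), parent(a)
round 2: derive conn(i) via R3 from deriv(i,c), parent(c)
round 2: derive conn(j) via R3 from deriv(j,a), parent(a)
round 3: derive deriv(a,c) via R1 from deriv(a,b), deriv(b,c)
round 3: derive deriv(a,f) via R1 from deriv(a,b), deriv(b,f)
round 3: derive deriv(a,g) via R1 from deriv(a,j), deriv(j,g)
round 3: derive deriv(a,h) via R1 from deriv(a,b), deriv(b,h)
round 3: derive deriv(b,g) via R1 from deriv(b,f), deriv(f,g)
round 3: derive deriv(c,g) via R1 from deriv(c,f), deriv(f,g)
round 3: derive deriv(f,c) via R1 from deriv(f,b), deriv(b,c)
round 3: derive deriv(f,h) via R1 from deriv(f,b), deriv(b,h)
round 3: derive deriv(f,j) via R1 from deriv(f,a), deriv(a,j)
round 3: derive deriv(g,c) via R1 from deriv(g,b), deriv(b,c)
round 3: derive deriv(g,f) via R1 from deriv(g,b), deriv(b,f)
round 3: derive deriv(g,g) via R1 from deriv(g,j), deriv(j,g)
round 3: derive deriv(g,h) via R1 from deriv(g,b), deriv(b,h)
round 3: derive deriv(i,b) via R1 from deriv(i,a), deriv(a,b)
round 3: derive deriv(i,f) via R1 from deriv(i,c), deriv(c,f)
round 3: derive deriv(i,g) via R1 from deriv(i,j), deriv(j,g)

conn(f)  [via R3]
  deriv(f,f)  [via R2]
    red(f,g)  [fact]
    link(g,f)  [fact]
  parent(f)  [fact]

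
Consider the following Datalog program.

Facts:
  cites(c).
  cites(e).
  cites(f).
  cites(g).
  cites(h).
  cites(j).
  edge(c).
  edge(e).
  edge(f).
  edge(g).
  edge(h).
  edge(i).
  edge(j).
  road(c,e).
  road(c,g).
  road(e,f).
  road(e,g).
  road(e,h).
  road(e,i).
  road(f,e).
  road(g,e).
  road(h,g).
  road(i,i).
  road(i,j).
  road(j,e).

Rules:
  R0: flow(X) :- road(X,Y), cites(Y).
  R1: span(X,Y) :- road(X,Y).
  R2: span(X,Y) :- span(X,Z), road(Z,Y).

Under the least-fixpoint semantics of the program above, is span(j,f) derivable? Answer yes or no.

yes

round 1: derive span(c,e) via R1 from road(c,e)
round 1: derive span(c,g) via R1 from road(c,g)
round 1: derive span(e,f) via R1 from road(e,f)
round 1: derive span(e,g) via R1 from road(e,g)
round 1: derive span(e,h) via R1 from road(e,h)
round 1: derive span(e,i) via R1 from road(e,i)
round 1: derive span(f,e) via R1 from road(f,e)
round 1: derive span(g,e) via R1 from road(g,e)
round 1: derive span(h,g) via R1 from road(h,g)
round 1: derive span(i,i) via R1 from road(i,i)
round 1: derive span(i,j) via R1 from road(i,j)
round 1: derive span(j,e) via R1 from road(j,e)
round 2: derive span(c,f) via R2 from span(c,e), road(e,f)
round 2: derive span(c,h) via R2 from span(c,e), road(e,h)
round 2: derive span(c,i) via R2 from span(c,e), road(e,i)
round 2: derive span(e,e) via R2 from span(e,f), road(f,e)
round 2: derive span(e,j) via R2 from span(e,i), road(i,j)
round 2: derive span(f,f) via R2 from span(f,e), road(e,f)
round 2: derive span(f,g) via R2 from span(f,e), road(e,g)
round 2: derive span(f,h) via R2 from span(f,e), road(e,h)
round 2: derive span(f,i) via R2 from span(f,e), road(e,i)
round 2: derive span(g,f) via R2 from span(g,e), road(e,f)
round 2: derive span(g,g) via R2 from span(g,e), road(e,g)
round 2: derive span(g,h) via R2 from span(g,e), road(e,h)
round 2: derive span(g,i) via R2 from span(g,e), road(e,i)
round 2: derive span(h,e) via R2 from span(h,g), road(g,e)
round 2: derive span(i,e) via R2 from span(i,j), road(j,e)
round 2: derive span(j,f) via R2 from span(j,e), road(e,f)
round 2: derive span(j,g) via R2 from span(j,e), road(e,g)
round 2: derive span(j,h) via R2 from span(j,e), road(e,h)
round 2: derive span(j,i) via R2 from span(j,e), road(e,i)
round 3: derive span(c,j) via R2 from span(c,i), road(i,j)
round 3: derive span(f,j) via R2 from span(f,i), road(i,j)
round 3: derive span(g,j) via R2 from span(g,i), road(i,j)
round 3: derive span(h,f) via R2 from span(h,e), road(e,f)
round 3: derive span(h,h) via R2 from span(h,e), road(e,h)
round 3: derive span(h,i) via R2 from span(h,e), road(e,i)
round 3: derive span(i,f) via R2 from span(i,e), road(e,f)
round 3: derive span(i,g) via R2 from span(i,e), road(e,g)
round 3: derive span(i,h) via R2 from span(i,e), road(e,h)
round 3: derive span(j,j) via R2 from span(j,i), road(i,j)
round 4: derive span(h,j) via R2 from span(h,i), road(i,j)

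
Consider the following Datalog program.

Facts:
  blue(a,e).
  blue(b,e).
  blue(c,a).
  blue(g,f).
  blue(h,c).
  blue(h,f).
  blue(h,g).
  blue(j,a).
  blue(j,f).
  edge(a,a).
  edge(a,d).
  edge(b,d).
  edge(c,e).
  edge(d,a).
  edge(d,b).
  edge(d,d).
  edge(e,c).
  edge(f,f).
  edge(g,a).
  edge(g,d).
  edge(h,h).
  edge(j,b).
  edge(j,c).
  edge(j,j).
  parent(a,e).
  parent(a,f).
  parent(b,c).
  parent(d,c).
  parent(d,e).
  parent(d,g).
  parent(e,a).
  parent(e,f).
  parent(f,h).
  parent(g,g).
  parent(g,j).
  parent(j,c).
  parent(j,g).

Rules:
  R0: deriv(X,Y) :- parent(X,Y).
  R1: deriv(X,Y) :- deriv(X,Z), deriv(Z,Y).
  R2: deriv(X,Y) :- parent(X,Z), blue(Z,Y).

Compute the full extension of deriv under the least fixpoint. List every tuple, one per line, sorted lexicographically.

round 1: derive deriv(a,e) via R0 from parent(a,e)
round 1: derive deriv(a,f) via R0 from parent(a,f)
round 1: derive deriv(b,c) via R0 from parent(b,c)
round 1: derive deriv(d,c) via R0 from parent(d,c)
round 1: derive deriv(d,e) via R0 from parent(d,e)
round 1: derive deriv(d,g) via R0 from parent(d,g)
round 1: derive deriv(e,a) via R0 from parent(e,a)
round 1: derive deriv(e,f) via R0 from parent(e,f)
round 1: derive deriv(f,h) via R0 from parent(f,h)
round 1: derive deriv(g,g) via R0 from parent(g,g)
round 1: derive deriv(g,j) via R0 from parent(g,j)
round 1: derive deriv(j,c) via R0 from parent(j,c)
round 1: derive deriv(j,g) via R0 from parent(j,g)
round 1: derive deriv(b,a) via R2 from parent(b,c), blue(c,a)
round 1: derive deriv(d,a) via R2 from parent(d,c), blue(c,a)
round 1: derive deriv(d,f) via R2 from parent(d,g), blue(g,f)
round 1: derive deriv(e,e) via R2 from parent(e,a), blue(a,e)
round 1: derive deriv(f,c) via R2 from parent(f,h), blue(h,c)
round 1: derive deriv(f,f) via R2 from parent(f,h), blue(h,f)
round 1: derive deriv(f,g) via R2 from parent(f,h), blue(h,g)
round 1: derive deriv(g,a) via R2 from parent(g,j), blue(j,a)
round 1: derive deriv(g,f) via R2 from parent(g,g), blue(g,f)
round 1: derive deriv(j,a) via R2 from parent(j,c), blue(c,a)
round 1: derive deriv(j,f) via R2 from parent(j,g), blue(g,f)
round 2: derive deriv(a,a) via R1 from deriv(a,e), deriv(e,a)
round 2: derive deriv(a,c) via R1 from deriv(a,f), deriv(f,c)
round 2: derive deriv(a,g) via R1 from deriv(a,f), deriv(f,g)
round 2: derive deriv(a,h) via R1 from deriv(a,f), deriv(f,h)
round 2: derive deriv(b,e) via R1 from deriv(b,a), deriv(a,e)
round 2: derive deriv(b,f) via R1 from deriv(b,a), deriv(a,f)
round 2: derive deriv(d,h) via R1 from deriv(d,f), deriv(f,h)
round 2: derive deriv(d,j) via R1 from deriv(d,g), deriv(g,j)
round 2: derive deriv(e,c) via R1 from deriv(e,f), deriv(f,c)
round 2: derive deriv(e,g) via R1 from deriv(e,f), deriv(f,g)
round 2: derive deriv(e,h) via R1 from deriv(e,f), deriv(f,h)
round 2: derive deriv(f,a) via R1 from deriv(f,g), deriv(g,a)
round 2: derive deriv(f,j) via R1 from deriv(f,g), deriv(g,j)
round 2: derive deriv(g,c) via R1 from deriv(g,f), deriv(f,c)
round 2: derive deriv(g,e) via R1 from deriv(g,a), deriv(a,e)
round 2: derive deriv(g,h) via R1 from deriv(g,f), deriv(f,h)
round 2: derive deriv(j,e) via R1 from deriv(j,a), deriv(a,e)
round 2: derive deriv(j,h) via R1 from deriv(j,f), deriv(f,h)
round 2: derive deriv(j,j) via R1 from deriv(j,g), deriv(g,j)
round 3: derive deriv(a,j) via R1 from deriv(a,f), deriv(f,j)
round 3: derive deriv(b,g) via R1 from deriv(b,a), deriv(a,g)
round 3: derive deriv(b,h) via R1 from deriv(b,a), deriv(a,h)
round 3: derive deriv(b,j) via R1 from deriv(b,f), deriv(f,j)
round 3: derive deriv(e,j) via R1 from deriv(e,f), deriv(f,j)
round 3: derive deriv(f,e) via R1 from deriv(f,a), deriv(a,e)

deriv(a,a)
deriv(a,c)
deriv(a,e)
deriv(a,f)
deriv(a,g)
deriv(a,h)
deriv(a,j)
deriv(b,a)
deriv(b,c)
deriv(b,e)
deriv(b,f)
deriv(b,g)
deriv(b,h)
deriv(b,j)
deriv(d,a)
deriv(d,c)
deriv(d,e)
deriv(d,f)
deriv(d,g)
deriv(d,h)
deriv(d,j)
deriv(e,a)
deriv(e,c)
deriv(e,e)
deriv(e,f)
deriv(e,g)
deriv(e,h)
deriv(e,j)
deriv(f,a)
deriv(f,c)
deriv(f,e)
deriv(f,f)
deriv(f,g)
deriv(f,h)
deriv(f,j)
deriv(g,a)
deriv(g,c)
deriv(g,e)
deriv(g,f)
deriv(g,g)
deriv(g,h)
deriv(g,j)
deriv(j,a)
deriv(j,c)
deriv(j,e)
deriv(j,f)
deriv(j,g)
deriv(j,h)
deriv(j,j)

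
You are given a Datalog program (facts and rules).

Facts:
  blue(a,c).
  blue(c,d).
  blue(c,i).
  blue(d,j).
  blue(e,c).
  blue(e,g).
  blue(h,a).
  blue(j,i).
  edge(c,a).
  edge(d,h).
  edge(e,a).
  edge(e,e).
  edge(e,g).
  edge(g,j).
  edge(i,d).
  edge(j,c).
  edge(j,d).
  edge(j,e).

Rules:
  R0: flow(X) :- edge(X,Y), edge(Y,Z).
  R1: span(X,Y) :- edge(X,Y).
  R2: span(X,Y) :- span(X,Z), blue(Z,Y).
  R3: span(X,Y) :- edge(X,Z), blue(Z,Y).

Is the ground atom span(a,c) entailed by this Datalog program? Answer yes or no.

no

round 1: derive span(c,a) via R1 from edge(c,a)
round 1: derive span(d,h) via R1 from edge(d,h)
round 1: derive span(e,a) via R1 from edge(e,a)
round 1: derive span(e,e) via R1 from edge(e,e)
round 1: derive span(e,g) via R1 from edge(e,g)
round 1: derive span(g,j) via R1 from edge(g,j)
round 1: derive span(i,d) via R1 from edge(i,d)
round 1: derive span(j,c) via R1 from edge(j,c)
round 1: derive span(j,d) via R1 from edge(j,d)
round 1: derive span(j,e) via R1 from edge(j,e)
round 1: derive span(c,c) via R3 from edge(c,a), blue(a,c)
round 1: derive span(d,a) via R3 from edge(d,h), blue(h,a)
round 1: derive span(e,c) via R3 from edge(e,a), blue(a,c)
round 1: derive span(g,i) via R3 from edge(g,j), blue(j,i)
round 1: derive span(i,j) via R3 from edge(i,d), blue(d,j)
round 1: derive span(j,g) via R3 from edge(j,e), blue(e,g)
round 1: derive span(j,i) via R3 from edge(j,c), blue(c,i)
round 1: derive span(j,j) via R3 from edge(j,d), blue(d,j)
round 2: derive span(c,d) via R2 from span(c,c), blue(c,d)
round 2: derive span(c,i) via R2 from span(c,c), blue(c,i)
round 2: derive span(d,c) via R2 from span(d,a), blue(a,c)
round 2: derive span(e,d) via R2 from span(e,c), blue(c,d)
round 2: derive span(e,i) via R2 from span(e,c), blue(c,i)
round 2: derive span(i,i) via R2 from span(i,j), blue(j,i)
round 3: derive span(c,j) via R2 from span(c,d), blue(d,j)
round 3: derive span(d,d) via R2 from span(d,c), blue(c,d)
round 3: derive span(d,i) via R2 from span(d,c), blue(c,i)
round 3: derive span(e,j) via R2 from span(e,d), blue(d,j)
round 4: derive span(d,j) via R2 from span(d,d), blue(d,j)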